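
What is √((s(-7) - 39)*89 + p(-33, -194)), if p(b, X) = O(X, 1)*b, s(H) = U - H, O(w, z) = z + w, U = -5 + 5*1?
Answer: √3521 ≈ 59.338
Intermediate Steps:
U = 0 (U = -5 + 5 = 0)
O(w, z) = w + z
s(H) = -H (s(H) = 0 - H = -H)
p(b, X) = b*(1 + X) (p(b, X) = (X + 1)*b = (1 + X)*b = b*(1 + X))
√((s(-7) - 39)*89 + p(-33, -194)) = √((-1*(-7) - 39)*89 - 33*(1 - 194)) = √((7 - 39)*89 - 33*(-193)) = √(-32*89 + 6369) = √(-2848 + 6369) = √3521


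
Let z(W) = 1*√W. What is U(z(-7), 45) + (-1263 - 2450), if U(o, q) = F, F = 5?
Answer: -3708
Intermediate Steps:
z(W) = √W
U(o, q) = 5
U(z(-7), 45) + (-1263 - 2450) = 5 + (-1263 - 2450) = 5 - 3713 = -3708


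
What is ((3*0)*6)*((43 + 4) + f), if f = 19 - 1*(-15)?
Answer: 0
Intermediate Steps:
f = 34 (f = 19 + 15 = 34)
((3*0)*6)*((43 + 4) + f) = ((3*0)*6)*((43 + 4) + 34) = (0*6)*(47 + 34) = 0*81 = 0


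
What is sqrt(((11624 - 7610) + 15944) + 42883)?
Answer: sqrt(62841) ≈ 250.68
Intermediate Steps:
sqrt(((11624 - 7610) + 15944) + 42883) = sqrt((4014 + 15944) + 42883) = sqrt(19958 + 42883) = sqrt(62841)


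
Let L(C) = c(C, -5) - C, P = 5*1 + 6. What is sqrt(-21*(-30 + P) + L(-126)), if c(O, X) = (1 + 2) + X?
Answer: sqrt(523) ≈ 22.869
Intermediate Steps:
P = 11 (P = 5 + 6 = 11)
c(O, X) = 3 + X
L(C) = -2 - C (L(C) = (3 - 5) - C = -2 - C)
sqrt(-21*(-30 + P) + L(-126)) = sqrt(-21*(-30 + 11) + (-2 - 1*(-126))) = sqrt(-21*(-19) + (-2 + 126)) = sqrt(399 + 124) = sqrt(523)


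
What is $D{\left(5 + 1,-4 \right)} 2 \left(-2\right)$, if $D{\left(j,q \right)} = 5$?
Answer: $-20$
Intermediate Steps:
$D{\left(5 + 1,-4 \right)} 2 \left(-2\right) = 5 \cdot 2 \left(-2\right) = 10 \left(-2\right) = -20$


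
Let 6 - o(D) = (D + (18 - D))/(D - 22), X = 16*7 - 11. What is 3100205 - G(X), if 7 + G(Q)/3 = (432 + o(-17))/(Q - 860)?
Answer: 10196649014/3289 ≈ 3.1002e+6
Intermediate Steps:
X = 101 (X = 112 - 11 = 101)
o(D) = 6 - 18/(-22 + D) (o(D) = 6 - (D + (18 - D))/(D - 22) = 6 - 18/(-22 + D))
G(Q) = -21 + 17100/(13*(-860 + Q)) (G(Q) = -21 + 3*((432 + 6*(-25 - 17)/(-22 - 17))/(Q - 860)) = -21 + 3*((432 + 6*(-42)/(-39))/(-860 + Q)) = -21 + 3*((432 + 6*(-1/39)*(-42))/(-860 + Q)) = -21 + 3*((432 + 84/13)/(-860 + Q)) = -21 + 3*(5700/(13*(-860 + Q))) = -21 + 17100/(13*(-860 + Q)))
3100205 - G(X) = 3100205 - 3*(83960 - 91*101)/(13*(-860 + 101)) = 3100205 - 3*(83960 - 9191)/(13*(-759)) = 3100205 - 3*(-1)*74769/(13*759) = 3100205 - 1*(-74769/3289) = 3100205 + 74769/3289 = 10196649014/3289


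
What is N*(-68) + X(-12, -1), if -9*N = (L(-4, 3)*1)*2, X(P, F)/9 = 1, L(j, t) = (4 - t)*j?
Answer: -463/9 ≈ -51.444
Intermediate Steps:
L(j, t) = j*(4 - t)
X(P, F) = 9 (X(P, F) = 9*1 = 9)
N = 8/9 (N = --4*(4 - 1*3)*1*2/9 = --4*(4 - 3)*1*2/9 = --4*1*1*2/9 = -(-4*1)*2/9 = -(-4)*2/9 = -⅑*(-8) = 8/9 ≈ 0.88889)
N*(-68) + X(-12, -1) = (8/9)*(-68) + 9 = -544/9 + 9 = -463/9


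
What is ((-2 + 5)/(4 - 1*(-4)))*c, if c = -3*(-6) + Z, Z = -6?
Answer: 9/2 ≈ 4.5000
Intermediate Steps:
c = 12 (c = -3*(-6) - 6 = 18 - 6 = 12)
((-2 + 5)/(4 - 1*(-4)))*c = ((-2 + 5)/(4 - 1*(-4)))*12 = (3/(4 + 4))*12 = (3/8)*12 = 9/2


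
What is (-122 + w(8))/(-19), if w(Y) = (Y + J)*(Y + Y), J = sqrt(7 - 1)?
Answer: -6/19 - 16*sqrt(6)/19 ≈ -2.3785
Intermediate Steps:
J = sqrt(6) ≈ 2.4495
w(Y) = 2*Y*(Y + sqrt(6)) (w(Y) = (Y + sqrt(6))*(Y + Y) = (Y + sqrt(6))*(2*Y) = 2*Y*(Y + sqrt(6)))
(-122 + w(8))/(-19) = (-122 + 2*8*(8 + sqrt(6)))/(-19) = (-122 + (128 + 16*sqrt(6)))*(-1/19) = (6 + 16*sqrt(6))*(-1/19) = -6/19 - 16*sqrt(6)/19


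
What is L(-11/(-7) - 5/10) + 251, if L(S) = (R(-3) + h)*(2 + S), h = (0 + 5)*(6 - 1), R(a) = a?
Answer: 2230/7 ≈ 318.57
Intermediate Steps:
h = 25 (h = 5*5 = 25)
L(S) = 44 + 22*S (L(S) = (-3 + 25)*(2 + S) = 22*(2 + S) = 44 + 22*S)
L(-11/(-7) - 5/10) + 251 = (44 + 22*(-11/(-7) - 5/10)) + 251 = (44 + 22*(-11*(-⅐) - 5*⅒)) + 251 = (44 + 22*(11/7 - ½)) + 251 = (44 + 22*(15/14)) + 251 = (44 + 165/7) + 251 = 473/7 + 251 = 2230/7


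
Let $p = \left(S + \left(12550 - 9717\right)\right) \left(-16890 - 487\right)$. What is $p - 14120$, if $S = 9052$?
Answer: $-206539765$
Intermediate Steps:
$p = -206525645$ ($p = \left(9052 + \left(12550 - 9717\right)\right) \left(-16890 - 487\right) = \left(9052 + 2833\right) \left(-17377\right) = 11885 \left(-17377\right) = -206525645$)
$p - 14120 = -206525645 - 14120 = -206539765$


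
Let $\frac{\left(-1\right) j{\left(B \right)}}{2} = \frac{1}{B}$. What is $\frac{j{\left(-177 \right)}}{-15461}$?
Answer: $- \frac{2}{2736597} \approx -7.3083 \cdot 10^{-7}$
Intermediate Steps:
$j{\left(B \right)} = - \frac{2}{B}$
$\frac{j{\left(-177 \right)}}{-15461} = \frac{\left(-2\right) \frac{1}{-177}}{-15461} = \left(-2\right) \left(- \frac{1}{177}\right) \left(- \frac{1}{15461}\right) = \frac{2}{177} \left(- \frac{1}{15461}\right) = - \frac{2}{2736597}$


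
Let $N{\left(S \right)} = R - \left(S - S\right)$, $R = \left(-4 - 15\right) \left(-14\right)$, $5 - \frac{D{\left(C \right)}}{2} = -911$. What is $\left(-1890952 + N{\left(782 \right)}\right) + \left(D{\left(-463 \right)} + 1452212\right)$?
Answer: $-436642$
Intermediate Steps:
$D{\left(C \right)} = 1832$ ($D{\left(C \right)} = 10 - -1822 = 10 + 1822 = 1832$)
$R = 266$ ($R = \left(-19\right) \left(-14\right) = 266$)
$N{\left(S \right)} = 266$ ($N{\left(S \right)} = 266 - \left(S - S\right) = 266 - 0 = 266 + 0 = 266$)
$\left(-1890952 + N{\left(782 \right)}\right) + \left(D{\left(-463 \right)} + 1452212\right) = \left(-1890952 + 266\right) + \left(1832 + 1452212\right) = -1890686 + 1454044 = -436642$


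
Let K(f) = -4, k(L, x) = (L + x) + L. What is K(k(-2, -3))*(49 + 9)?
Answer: -232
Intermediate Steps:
k(L, x) = x + 2*L
K(k(-2, -3))*(49 + 9) = -4*(49 + 9) = -4*58 = -232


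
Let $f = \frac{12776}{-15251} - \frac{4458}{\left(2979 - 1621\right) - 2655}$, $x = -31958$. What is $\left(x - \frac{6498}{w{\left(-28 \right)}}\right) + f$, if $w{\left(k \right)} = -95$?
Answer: $- \frac{3153711565626}{98902735} \approx -31887.0$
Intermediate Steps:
$f = \frac{51418486}{19780547}$ ($f = 12776 \left(- \frac{1}{15251}\right) - \frac{4458}{1358 - 2655} = - \frac{12776}{15251} - \frac{4458}{-1297} = - \frac{12776}{15251} - - \frac{4458}{1297} = - \frac{12776}{15251} + \frac{4458}{1297} = \frac{51418486}{19780547} \approx 2.5994$)
$\left(x - \frac{6498}{w{\left(-28 \right)}}\right) + f = \left(-31958 - \frac{6498}{-95}\right) + \frac{51418486}{19780547} = \left(-31958 - - \frac{342}{5}\right) + \frac{51418486}{19780547} = \left(-31958 + \frac{342}{5}\right) + \frac{51418486}{19780547} = - \frac{159448}{5} + \frac{51418486}{19780547} = - \frac{3153711565626}{98902735}$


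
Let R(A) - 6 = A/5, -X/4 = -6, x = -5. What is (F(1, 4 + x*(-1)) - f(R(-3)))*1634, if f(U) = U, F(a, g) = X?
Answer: 151962/5 ≈ 30392.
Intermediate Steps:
X = 24 (X = -4*(-6) = 24)
R(A) = 6 + A/5
F(a, g) = 24
(F(1, 4 + x*(-1)) - f(R(-3)))*1634 = (24 - (6 + (⅕)*(-3)))*1634 = (24 - (6 - ⅗))*1634 = (24 - 1*27/5)*1634 = (24 - 27/5)*1634 = (93/5)*1634 = 151962/5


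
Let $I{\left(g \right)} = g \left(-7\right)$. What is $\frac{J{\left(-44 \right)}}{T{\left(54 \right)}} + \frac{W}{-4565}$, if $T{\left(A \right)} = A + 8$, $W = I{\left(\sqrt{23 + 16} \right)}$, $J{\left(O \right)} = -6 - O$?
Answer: $\frac{19}{31} + \frac{7 \sqrt{39}}{4565} \approx 0.62248$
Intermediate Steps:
$I{\left(g \right)} = - 7 g$
$W = - 7 \sqrt{39}$ ($W = - 7 \sqrt{23 + 16} = - 7 \sqrt{39} \approx -43.715$)
$T{\left(A \right)} = 8 + A$
$\frac{J{\left(-44 \right)}}{T{\left(54 \right)}} + \frac{W}{-4565} = \frac{-6 - -44}{8 + 54} + \frac{\left(-7\right) \sqrt{39}}{-4565} = \frac{-6 + 44}{62} + - 7 \sqrt{39} \left(- \frac{1}{4565}\right) = 38 \cdot \frac{1}{62} + \frac{7 \sqrt{39}}{4565} = \frac{19}{31} + \frac{7 \sqrt{39}}{4565}$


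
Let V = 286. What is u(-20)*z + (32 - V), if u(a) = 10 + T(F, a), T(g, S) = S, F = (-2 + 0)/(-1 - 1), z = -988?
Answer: 9626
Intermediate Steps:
F = 1 (F = -2/(-2) = -2*(-½) = 1)
u(a) = 10 + a
u(-20)*z + (32 - V) = (10 - 20)*(-988) + (32 - 1*286) = -10*(-988) + (32 - 286) = 9880 - 254 = 9626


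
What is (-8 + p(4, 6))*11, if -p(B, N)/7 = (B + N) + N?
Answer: -1320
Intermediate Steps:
p(B, N) = -14*N - 7*B (p(B, N) = -7*((B + N) + N) = -7*(B + 2*N) = -14*N - 7*B)
(-8 + p(4, 6))*11 = (-8 + (-14*6 - 7*4))*11 = (-8 + (-84 - 28))*11 = (-8 - 112)*11 = -120*11 = -1320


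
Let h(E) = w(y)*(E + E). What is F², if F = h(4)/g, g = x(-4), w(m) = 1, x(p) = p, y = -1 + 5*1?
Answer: 4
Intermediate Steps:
y = 4 (y = -1 + 5 = 4)
h(E) = 2*E (h(E) = 1*(E + E) = 1*(2*E) = 2*E)
g = -4
F = -2 (F = (2*4)/(-4) = 8*(-¼) = -2)
F² = (-2)² = 4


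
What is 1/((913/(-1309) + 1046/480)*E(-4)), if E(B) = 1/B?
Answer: -114240/42317 ≈ -2.6996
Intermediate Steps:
1/((913/(-1309) + 1046/480)*E(-4)) = 1/((913/(-1309) + 1046/480)/(-4)) = 1/((913*(-1/1309) + 1046*(1/480))*(-¼)) = 1/((-83/119 + 523/240)*(-¼)) = 1/((42317/28560)*(-¼)) = 1/(-42317/114240) = -114240/42317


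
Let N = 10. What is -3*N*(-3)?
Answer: 90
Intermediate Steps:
-3*N*(-3) = -3*10*(-3) = -30*(-3) = 90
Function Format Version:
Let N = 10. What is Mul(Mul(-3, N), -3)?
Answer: 90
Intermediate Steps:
Mul(Mul(-3, N), -3) = Mul(Mul(-3, 10), -3) = Mul(-30, -3) = 90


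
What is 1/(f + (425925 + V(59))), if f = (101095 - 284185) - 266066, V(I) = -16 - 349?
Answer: -1/23596 ≈ -4.2380e-5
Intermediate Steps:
V(I) = -365
f = -449156 (f = -183090 - 266066 = -449156)
1/(f + (425925 + V(59))) = 1/(-449156 + (425925 - 365)) = 1/(-449156 + 425560) = 1/(-23596) = -1/23596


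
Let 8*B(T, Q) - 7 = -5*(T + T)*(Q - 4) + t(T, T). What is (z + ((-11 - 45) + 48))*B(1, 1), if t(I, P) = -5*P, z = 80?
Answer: 288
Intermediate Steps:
B(T, Q) = 7/8 - 5*T/8 - 5*T*(-4 + Q)/4 (B(T, Q) = 7/8 + (-5*(T + T)*(Q - 4) - 5*T)/8 = 7/8 + (-5*2*T*(-4 + Q) - 5*T)/8 = 7/8 + (-10*T*(-4 + Q) - 5*T)/8 = 7/8 + (-5*T - 10*T*(-4 + Q))/8 = 7/8 + (-5*T/8 - 5*T*(-4 + Q)/4) = 7/8 - 5*T/8 - 5*T*(-4 + Q)/4)
(z + ((-11 - 45) + 48))*B(1, 1) = (80 + ((-11 - 45) + 48))*(7/8 + (35/8)*1 - 5/4*1*1) = (80 + (-56 + 48))*(7/8 + 35/8 - 5/4) = (80 - 8)*4 = 72*4 = 288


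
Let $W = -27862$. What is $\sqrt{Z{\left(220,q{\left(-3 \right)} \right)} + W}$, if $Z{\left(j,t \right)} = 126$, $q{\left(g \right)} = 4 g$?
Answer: $2 i \sqrt{6934} \approx 166.54 i$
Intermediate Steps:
$\sqrt{Z{\left(220,q{\left(-3 \right)} \right)} + W} = \sqrt{126 - 27862} = \sqrt{-27736} = 2 i \sqrt{6934}$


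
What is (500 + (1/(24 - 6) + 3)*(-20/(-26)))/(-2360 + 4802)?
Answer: 58775/285714 ≈ 0.20571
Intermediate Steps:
(500 + (1/(24 - 6) + 3)*(-20/(-26)))/(-2360 + 4802) = (500 + (1/18 + 3)*(-20*(-1/26)))/2442 = (500 + (1/18 + 3)*(10/13))*(1/2442) = (500 + (55/18)*(10/13))*(1/2442) = (500 + 275/117)*(1/2442) = (58775/117)*(1/2442) = 58775/285714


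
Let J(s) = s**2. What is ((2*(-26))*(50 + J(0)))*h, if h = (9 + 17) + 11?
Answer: -96200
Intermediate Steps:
h = 37 (h = 26 + 11 = 37)
((2*(-26))*(50 + J(0)))*h = ((2*(-26))*(50 + 0**2))*37 = -52*(50 + 0)*37 = -52*50*37 = -2600*37 = -96200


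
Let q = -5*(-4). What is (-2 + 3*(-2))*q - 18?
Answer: -178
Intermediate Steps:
q = 20
(-2 + 3*(-2))*q - 18 = (-2 + 3*(-2))*20 - 18 = (-2 - 6)*20 - 18 = -8*20 - 18 = -160 - 18 = -178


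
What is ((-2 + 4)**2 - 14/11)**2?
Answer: 900/121 ≈ 7.4380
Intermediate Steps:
((-2 + 4)**2 - 14/11)**2 = (2**2 - 14*1/11)**2 = (4 - 14/11)**2 = (30/11)**2 = 900/121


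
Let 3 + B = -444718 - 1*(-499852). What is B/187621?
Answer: 55131/187621 ≈ 0.29384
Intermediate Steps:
B = 55131 (B = -3 + (-444718 - 1*(-499852)) = -3 + (-444718 + 499852) = -3 + 55134 = 55131)
B/187621 = 55131/187621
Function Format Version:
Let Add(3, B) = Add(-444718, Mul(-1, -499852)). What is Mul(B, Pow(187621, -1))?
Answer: Rational(55131, 187621) ≈ 0.29384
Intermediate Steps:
B = 55131 (B = Add(-3, Add(-444718, Mul(-1, -499852))) = Add(-3, Add(-444718, 499852)) = Add(-3, 55134) = 55131)
Mul(B, Pow(187621, -1)) = Mul(55131, Pow(187621, -1)) = Mul(55131, Rational(1, 187621)) = Rational(55131, 187621)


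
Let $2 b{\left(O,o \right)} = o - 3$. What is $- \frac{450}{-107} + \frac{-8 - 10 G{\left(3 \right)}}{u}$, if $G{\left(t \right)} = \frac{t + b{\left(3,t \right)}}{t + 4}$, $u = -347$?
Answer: $\frac{1102252}{259903} \approx 4.241$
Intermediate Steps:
$b{\left(O,o \right)} = - \frac{3}{2} + \frac{o}{2}$ ($b{\left(O,o \right)} = \frac{o - 3}{2} = \frac{-3 + o}{2} = - \frac{3}{2} + \frac{o}{2}$)
$G{\left(t \right)} = \frac{- \frac{3}{2} + \frac{3 t}{2}}{4 + t}$ ($G{\left(t \right)} = \frac{t + \left(- \frac{3}{2} + \frac{t}{2}\right)}{t + 4} = \frac{- \frac{3}{2} + \frac{3 t}{2}}{4 + t}$)
$- \frac{450}{-107} + \frac{-8 - 10 G{\left(3 \right)}}{u} = - \frac{450}{-107} + \frac{-8 - 10 \frac{3 \left(-1 + 3\right)}{2 \left(4 + 3\right)}}{-347} = \left(-450\right) \left(- \frac{1}{107}\right) + \left(-8 - 10 \cdot \frac{3}{2} \cdot \frac{1}{7} \cdot 2\right) \left(- \frac{1}{347}\right) = \frac{450}{107} + \left(-8 - 10 \cdot \frac{3}{2} \cdot \frac{1}{7} \cdot 2\right) \left(- \frac{1}{347}\right) = \frac{450}{107} + \left(-8 - \frac{30}{7}\right) \left(- \frac{1}{347}\right) = \frac{450}{107} - - \frac{86}{2429} = \frac{450}{107} + \frac{86}{2429} = \frac{1102252}{259903}$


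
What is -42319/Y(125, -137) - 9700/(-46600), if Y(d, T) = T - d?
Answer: 4936517/30523 ≈ 161.73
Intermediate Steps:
-42319/Y(125, -137) - 9700/(-46600) = -42319/(-137 - 1*125) - 9700/(-46600) = -42319/(-137 - 125) - 9700*(-1/46600) = -42319/(-262) + 97/466 = -42319*(-1/262) + 97/466 = 42319/262 + 97/466 = 4936517/30523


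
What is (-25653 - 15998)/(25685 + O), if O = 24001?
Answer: -41651/49686 ≈ -0.83828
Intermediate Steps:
(-25653 - 15998)/(25685 + O) = (-25653 - 15998)/(25685 + 24001) = -41651/49686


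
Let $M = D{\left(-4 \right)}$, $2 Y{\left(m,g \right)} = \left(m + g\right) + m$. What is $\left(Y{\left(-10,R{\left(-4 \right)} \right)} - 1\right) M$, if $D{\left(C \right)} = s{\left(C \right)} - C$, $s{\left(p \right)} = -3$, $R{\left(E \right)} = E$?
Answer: $-13$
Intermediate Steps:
$Y{\left(m,g \right)} = m + \frac{g}{2}$ ($Y{\left(m,g \right)} = \frac{\left(m + g\right) + m}{2} = \frac{\left(g + m\right) + m}{2} = \frac{g + 2 m}{2} = m + \frac{g}{2}$)
$D{\left(C \right)} = -3 - C$
$M = 1$ ($M = -3 - -4 = -3 + 4 = 1$)
$\left(Y{\left(-10,R{\left(-4 \right)} \right)} - 1\right) M = \left(\left(-10 + \frac{1}{2} \left(-4\right)\right) - 1\right) 1 = \left(\left(-10 - 2\right) - 1\right) 1 = \left(-12 - 1\right) 1 = \left(-13\right) 1 = -13$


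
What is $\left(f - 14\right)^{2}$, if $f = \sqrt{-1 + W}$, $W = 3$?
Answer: $\left(14 - \sqrt{2}\right)^{2} \approx 158.4$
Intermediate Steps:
$f = \sqrt{2}$ ($f = \sqrt{-1 + 3} = \sqrt{2} \approx 1.4142$)
$\left(f - 14\right)^{2} = \left(\sqrt{2} - 14\right)^{2} = \left(-14 + \sqrt{2}\right)^{2}$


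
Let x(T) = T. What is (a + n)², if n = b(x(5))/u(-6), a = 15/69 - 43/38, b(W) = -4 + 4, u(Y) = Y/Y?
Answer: 638401/763876 ≈ 0.83574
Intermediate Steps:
u(Y) = 1
b(W) = 0
a = -799/874 (a = 15*(1/69) - 43*1/38 = 5/23 - 43/38 = -799/874 ≈ -0.91419)
n = 0 (n = 0/1 = 0*1 = 0)
(a + n)² = (-799/874 + 0)² = (-799/874)² = 638401/763876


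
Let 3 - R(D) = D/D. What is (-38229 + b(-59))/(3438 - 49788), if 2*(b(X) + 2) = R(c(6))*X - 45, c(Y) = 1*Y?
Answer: 3065/3708 ≈ 0.82659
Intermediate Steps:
c(Y) = Y
R(D) = 2 (R(D) = 3 - D/D = 3 - 1*1 = 3 - 1 = 2)
b(X) = -49/2 + X (b(X) = -2 + (2*X - 45)/2 = -2 + (-45 + 2*X)/2 = -2 + (-45/2 + X) = -49/2 + X)
(-38229 + b(-59))/(3438 - 49788) = (-38229 + (-49/2 - 59))/(3438 - 49788) = (-38229 - 167/2)/(-46350) = -76625/2*(-1/46350) = 3065/3708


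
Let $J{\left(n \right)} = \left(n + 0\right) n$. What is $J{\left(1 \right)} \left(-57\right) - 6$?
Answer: $-63$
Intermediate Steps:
$J{\left(n \right)} = n^{2}$ ($J{\left(n \right)} = n n = n^{2}$)
$J{\left(1 \right)} \left(-57\right) - 6 = 1^{2} \left(-57\right) - 6 = 1 \left(-57\right) - 6 = -57 - 6 = -63$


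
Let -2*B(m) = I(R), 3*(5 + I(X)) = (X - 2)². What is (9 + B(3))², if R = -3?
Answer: 484/9 ≈ 53.778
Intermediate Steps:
I(X) = -5 + (-2 + X)²/3 (I(X) = -5 + (X - 2)²/3 = -5 + (-2 + X)²/3)
B(m) = -5/3 (B(m) = -(-5 + (-2 - 3)²/3)/2 = -(-5 + (⅓)*(-5)²)/2 = -(-5 + (⅓)*25)/2 = -(-5 + 25/3)/2 = -½*10/3 = -5/3)
(9 + B(3))² = (9 - 5/3)² = (22/3)² = 484/9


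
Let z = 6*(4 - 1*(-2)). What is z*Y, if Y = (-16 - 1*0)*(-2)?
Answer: 1152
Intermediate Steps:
Y = 32 (Y = (-16 + 0)*(-2) = -16*(-2) = 32)
z = 36 (z = 6*(4 + 2) = 6*6 = 36)
z*Y = 36*32 = 1152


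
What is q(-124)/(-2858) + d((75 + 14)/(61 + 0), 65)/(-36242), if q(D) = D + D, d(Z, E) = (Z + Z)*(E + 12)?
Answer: 127274307/1579589449 ≈ 0.080574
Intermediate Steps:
d(Z, E) = 2*Z*(12 + E) (d(Z, E) = (2*Z)*(12 + E) = 2*Z*(12 + E))
q(D) = 2*D
q(-124)/(-2858) + d((75 + 14)/(61 + 0), 65)/(-36242) = (2*(-124))/(-2858) + (2*((75 + 14)/(61 + 0))*(12 + 65))/(-36242) = -248*(-1/2858) + (2*(89/61)*77)*(-1/36242) = 124/1429 + (2*(89*(1/61))*77)*(-1/36242) = 124/1429 + (2*(89/61)*77)*(-1/36242) = 124/1429 + (13706/61)*(-1/36242) = 124/1429 - 6853/1105381 = 127274307/1579589449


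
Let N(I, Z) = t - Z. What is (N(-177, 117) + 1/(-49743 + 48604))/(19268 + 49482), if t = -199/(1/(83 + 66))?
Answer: -33905753/78306250 ≈ -0.43299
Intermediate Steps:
t = -29651 (t = -199/(1/149) = -199/1/149 = -199*149 = -29651)
N(I, Z) = -29651 - Z
(N(-177, 117) + 1/(-49743 + 48604))/(19268 + 49482) = ((-29651 - 1*117) + 1/(-49743 + 48604))/(19268 + 49482) = ((-29651 - 117) + 1/(-1139))/68750 = (-29768 - 1/1139)*(1/68750) = -33905753/1139*1/68750 = -33905753/78306250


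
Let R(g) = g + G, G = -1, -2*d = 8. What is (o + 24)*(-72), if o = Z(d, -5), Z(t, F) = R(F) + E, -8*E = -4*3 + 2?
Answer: -1386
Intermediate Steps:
d = -4 (d = -½*8 = -4)
E = 5/4 (E = -(-4*3 + 2)/8 = -(-12 + 2)/8 = -⅛*(-10) = 5/4 ≈ 1.2500)
R(g) = -1 + g (R(g) = g - 1 = -1 + g)
Z(t, F) = ¼ + F (Z(t, F) = (-1 + F) + 5/4 = ¼ + F)
o = -19/4 (o = ¼ - 5 = -19/4 ≈ -4.7500)
(o + 24)*(-72) = (-19/4 + 24)*(-72) = (77/4)*(-72) = -1386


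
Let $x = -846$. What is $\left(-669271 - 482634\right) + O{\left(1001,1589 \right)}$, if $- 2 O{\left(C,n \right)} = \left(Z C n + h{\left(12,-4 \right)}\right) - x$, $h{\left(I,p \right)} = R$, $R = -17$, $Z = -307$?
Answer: $243003092$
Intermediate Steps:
$h{\left(I,p \right)} = -17$
$O{\left(C,n \right)} = - \frac{829}{2} + \frac{307 C n}{2}$ ($O{\left(C,n \right)} = - \frac{\left(- 307 C n - 17\right) - -846}{2} = - \frac{\left(- 307 C n - 17\right) + 846}{2} = - \frac{\left(-17 - 307 C n\right) + 846}{2} = - \frac{829 - 307 C n}{2} = - \frac{829}{2} + \frac{307 C n}{2}$)
$\left(-669271 - 482634\right) + O{\left(1001,1589 \right)} = \left(-669271 - 482634\right) - \left(\frac{829}{2} - \frac{488310823}{2}\right) = -1151905 + \left(- \frac{829}{2} + \frac{488310823}{2}\right) = -1151905 + 244154997 = 243003092$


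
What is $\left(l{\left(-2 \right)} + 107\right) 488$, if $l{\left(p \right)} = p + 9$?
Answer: $55632$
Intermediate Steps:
$l{\left(p \right)} = 9 + p$
$\left(l{\left(-2 \right)} + 107\right) 488 = \left(\left(9 - 2\right) + 107\right) 488 = \left(7 + 107\right) 488 = 114 \cdot 488 = 55632$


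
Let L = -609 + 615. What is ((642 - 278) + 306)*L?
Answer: 4020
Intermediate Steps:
L = 6
((642 - 278) + 306)*L = ((642 - 278) + 306)*6 = (364 + 306)*6 = 670*6 = 4020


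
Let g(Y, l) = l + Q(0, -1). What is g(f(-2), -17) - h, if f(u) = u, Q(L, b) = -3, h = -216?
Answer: 196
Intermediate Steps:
g(Y, l) = -3 + l (g(Y, l) = l - 3 = -3 + l)
g(f(-2), -17) - h = (-3 - 17) - 1*(-216) = -20 + 216 = 196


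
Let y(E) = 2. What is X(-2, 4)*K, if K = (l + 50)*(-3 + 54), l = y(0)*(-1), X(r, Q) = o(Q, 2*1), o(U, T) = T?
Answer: 4896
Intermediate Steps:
X(r, Q) = 2 (X(r, Q) = 2*1 = 2)
l = -2 (l = 2*(-1) = -2)
K = 2448 (K = (-2 + 50)*(-3 + 54) = 48*51 = 2448)
X(-2, 4)*K = 2*2448 = 4896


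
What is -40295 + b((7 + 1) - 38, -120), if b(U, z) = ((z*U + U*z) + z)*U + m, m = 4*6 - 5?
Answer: -252676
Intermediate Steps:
m = 19 (m = 24 - 5 = 19)
b(U, z) = 19 + U*(z + 2*U*z) (b(U, z) = ((z*U + U*z) + z)*U + 19 = ((U*z + U*z) + z)*U + 19 = (2*U*z + z)*U + 19 = (z + 2*U*z)*U + 19 = U*(z + 2*U*z) + 19 = 19 + U*(z + 2*U*z))
-40295 + b((7 + 1) - 38, -120) = -40295 + (19 + ((7 + 1) - 38)*(-120) + 2*(-120)*((7 + 1) - 38)²) = -40295 + (19 + (8 - 38)*(-120) + 2*(-120)*(8 - 38)²) = -40295 + (19 - 30*(-120) + 2*(-120)*(-30)²) = -40295 + (19 + 3600 + 2*(-120)*900) = -40295 + (19 + 3600 - 216000) = -40295 - 212381 = -252676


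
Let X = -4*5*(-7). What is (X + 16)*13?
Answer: 2028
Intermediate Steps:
X = 140 (X = -20*(-7) = 140)
(X + 16)*13 = (140 + 16)*13 = 156*13 = 2028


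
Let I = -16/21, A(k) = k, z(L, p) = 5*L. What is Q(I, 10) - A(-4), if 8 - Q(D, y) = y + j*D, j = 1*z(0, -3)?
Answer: 2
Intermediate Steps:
I = -16/21 (I = -16*1/21 = -16/21 ≈ -0.76190)
j = 0 (j = 1*(5*0) = 1*0 = 0)
Q(D, y) = 8 - y (Q(D, y) = 8 - (y + 0*D) = 8 - (y + 0) = 8 - y)
Q(I, 10) - A(-4) = (8 - 1*10) - 1*(-4) = (8 - 10) + 4 = -2 + 4 = 2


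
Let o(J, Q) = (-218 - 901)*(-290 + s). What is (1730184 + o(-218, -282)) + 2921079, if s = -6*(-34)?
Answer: 4747497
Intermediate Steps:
s = 204
o(J, Q) = 96234 (o(J, Q) = (-218 - 901)*(-290 + 204) = -1119*(-86) = 96234)
(1730184 + o(-218, -282)) + 2921079 = (1730184 + 96234) + 2921079 = 1826418 + 2921079 = 4747497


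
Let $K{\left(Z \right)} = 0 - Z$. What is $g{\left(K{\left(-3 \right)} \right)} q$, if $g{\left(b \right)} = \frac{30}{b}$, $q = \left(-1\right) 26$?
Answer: $-260$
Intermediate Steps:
$K{\left(Z \right)} = - Z$
$q = -26$
$g{\left(K{\left(-3 \right)} \right)} q = \frac{30}{\left(-1\right) \left(-3\right)} \left(-26\right) = \frac{30}{3} \left(-26\right) = 30 \cdot \frac{1}{3} \left(-26\right) = 10 \left(-26\right) = -260$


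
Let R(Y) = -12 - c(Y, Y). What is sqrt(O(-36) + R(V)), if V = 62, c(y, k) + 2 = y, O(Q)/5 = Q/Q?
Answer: I*sqrt(67) ≈ 8.1853*I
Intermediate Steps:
O(Q) = 5 (O(Q) = 5*(Q/Q) = 5*1 = 5)
c(y, k) = -2 + y
R(Y) = -10 - Y (R(Y) = -12 - (-2 + Y) = -12 + (2 - Y) = -10 - Y)
sqrt(O(-36) + R(V)) = sqrt(5 + (-10 - 1*62)) = sqrt(5 + (-10 - 62)) = sqrt(5 - 72) = sqrt(-67) = I*sqrt(67)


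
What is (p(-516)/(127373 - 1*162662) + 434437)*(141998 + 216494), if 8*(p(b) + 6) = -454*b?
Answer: 610663956910208/3921 ≈ 1.5574e+11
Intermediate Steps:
p(b) = -6 - 227*b/4 (p(b) = -6 + (-454*b)/8 = -6 - 227*b/4)
(p(-516)/(127373 - 1*162662) + 434437)*(141998 + 216494) = ((-6 - 227/4*(-516))/(127373 - 1*162662) + 434437)*(141998 + 216494) = ((-6 + 29283)/(127373 - 162662) + 434437)*358492 = (29277/(-35289) + 434437)*358492 = (29277*(-1/35289) + 434437)*358492 = (-3253/3921 + 434437)*358492 = (1703424224/3921)*358492 = 610663956910208/3921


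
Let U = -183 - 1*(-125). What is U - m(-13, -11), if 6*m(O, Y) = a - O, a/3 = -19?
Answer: -152/3 ≈ -50.667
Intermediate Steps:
a = -57 (a = 3*(-19) = -57)
m(O, Y) = -19/2 - O/6 (m(O, Y) = (-57 - O)/6 = -19/2 - O/6)
U = -58 (U = -183 + 125 = -58)
U - m(-13, -11) = -58 - (-19/2 - ⅙*(-13)) = -58 - (-19/2 + 13/6) = -58 - 1*(-22/3) = -58 + 22/3 = -152/3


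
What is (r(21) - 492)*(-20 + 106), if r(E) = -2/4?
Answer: -42355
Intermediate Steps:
r(E) = -1/2 (r(E) = -2*1/4 = -1/2)
(r(21) - 492)*(-20 + 106) = (-1/2 - 492)*(-20 + 106) = -985/2*86 = -42355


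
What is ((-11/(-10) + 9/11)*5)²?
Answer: 44521/484 ≈ 91.986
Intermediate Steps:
((-11/(-10) + 9/11)*5)² = ((-11*(-⅒) + 9*(1/11))*5)² = ((11/10 + 9/11)*5)² = ((211/110)*5)² = (211/22)² = 44521/484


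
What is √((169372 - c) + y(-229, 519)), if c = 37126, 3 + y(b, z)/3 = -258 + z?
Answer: 6*√3695 ≈ 364.72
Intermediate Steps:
y(b, z) = -783 + 3*z (y(b, z) = -9 + 3*(-258 + z) = -9 + (-774 + 3*z) = -783 + 3*z)
√((169372 - c) + y(-229, 519)) = √((169372 - 1*37126) + (-783 + 3*519)) = √((169372 - 37126) + (-783 + 1557)) = √(132246 + 774) = √133020 = 6*√3695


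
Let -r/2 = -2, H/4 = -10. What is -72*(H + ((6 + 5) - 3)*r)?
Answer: 576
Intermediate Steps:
H = -40 (H = 4*(-10) = -40)
r = 4 (r = -2*(-2) = 4)
-72*(H + ((6 + 5) - 3)*r) = -72*(-40 + ((6 + 5) - 3)*4) = -72*(-40 + (11 - 3)*4) = -72*(-40 + 8*4) = -72*(-40 + 32) = -72*(-8) = 576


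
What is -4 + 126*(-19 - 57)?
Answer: -9580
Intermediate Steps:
-4 + 126*(-19 - 57) = -4 + 126*(-76) = -4 - 9576 = -9580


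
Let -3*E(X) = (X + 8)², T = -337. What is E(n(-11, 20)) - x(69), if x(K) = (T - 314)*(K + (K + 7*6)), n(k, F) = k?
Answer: 117177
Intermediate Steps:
E(X) = -(8 + X)²/3 (E(X) = -(X + 8)²/3 = -(8 + X)²/3)
x(K) = -27342 - 1302*K (x(K) = (-337 - 314)*(K + (K + 7*6)) = -651*(K + (K + 42)) = -651*(K + (42 + K)) = -651*(42 + 2*K) = -27342 - 1302*K)
E(n(-11, 20)) - x(69) = -(8 - 11)²/3 - (-27342 - 1302*69) = -⅓*(-3)² - (-27342 - 89838) = -⅓*9 - 1*(-117180) = -3 + 117180 = 117177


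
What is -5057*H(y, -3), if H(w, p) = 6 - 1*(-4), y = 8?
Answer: -50570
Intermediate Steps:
H(w, p) = 10 (H(w, p) = 6 + 4 = 10)
-5057*H(y, -3) = -5057*10 = -50570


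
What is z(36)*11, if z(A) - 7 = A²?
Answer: 14333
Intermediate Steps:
z(A) = 7 + A²
z(36)*11 = (7 + 36²)*11 = (7 + 1296)*11 = 1303*11 = 14333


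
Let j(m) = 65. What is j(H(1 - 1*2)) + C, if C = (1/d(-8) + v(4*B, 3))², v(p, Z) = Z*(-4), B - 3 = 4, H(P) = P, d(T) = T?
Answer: 13569/64 ≈ 212.02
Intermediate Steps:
B = 7 (B = 3 + 4 = 7)
v(p, Z) = -4*Z
C = 9409/64 (C = (1/(-8) - 4*3)² = (-⅛ - 12)² = (-97/8)² = 9409/64 ≈ 147.02)
j(H(1 - 1*2)) + C = 65 + 9409/64 = 13569/64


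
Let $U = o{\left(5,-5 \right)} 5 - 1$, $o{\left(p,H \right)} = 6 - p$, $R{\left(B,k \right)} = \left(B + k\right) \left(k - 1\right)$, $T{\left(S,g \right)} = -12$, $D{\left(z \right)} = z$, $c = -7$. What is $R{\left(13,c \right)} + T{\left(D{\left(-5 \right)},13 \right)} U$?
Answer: $-96$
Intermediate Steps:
$R{\left(B,k \right)} = \left(-1 + k\right) \left(B + k\right)$ ($R{\left(B,k \right)} = \left(B + k\right) \left(-1 + k\right) = \left(-1 + k\right) \left(B + k\right)$)
$U = 4$ ($U = \left(6 - 5\right) 5 - 1 = 1 \cdot 5 - 1 = 5 - 1 = 4$)
$R{\left(13,c \right)} + T{\left(D{\left(-5 \right)},13 \right)} U = \left(\left(-7\right)^{2} - 13 - -7 + 13 \left(-7\right)\right) - 48 = \left(49 - 13 + 7 - 91\right) - 48 = -48 - 48 = -96$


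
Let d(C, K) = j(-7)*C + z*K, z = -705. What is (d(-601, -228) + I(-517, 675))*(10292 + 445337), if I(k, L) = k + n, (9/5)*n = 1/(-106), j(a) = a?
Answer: 71472796674235/954 ≈ 7.4919e+10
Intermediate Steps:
d(C, K) = -705*K - 7*C (d(C, K) = -7*C - 705*K = -705*K - 7*C)
n = -5/954 (n = (5/9)/(-106) = (5/9)*(-1/106) = -5/954 ≈ -0.0052411)
I(k, L) = -5/954 + k (I(k, L) = k - 5/954 = -5/954 + k)
(d(-601, -228) + I(-517, 675))*(10292 + 445337) = ((-705*(-228) - 7*(-601)) + (-5/954 - 517))*(10292 + 445337) = ((160740 + 4207) - 493223/954)*455629 = (164947 - 493223/954)*455629 = (156866215/954)*455629 = 71472796674235/954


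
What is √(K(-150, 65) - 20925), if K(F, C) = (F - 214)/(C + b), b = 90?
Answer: I*√502779545/155 ≈ 144.66*I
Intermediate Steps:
K(F, C) = (-214 + F)/(90 + C) (K(F, C) = (F - 214)/(C + 90) = (-214 + F)/(90 + C))
√(K(-150, 65) - 20925) = √((-214 - 150)/(90 + 65) - 20925) = √(-364/155 - 20925) = √(-3243739/155) = I*√502779545/155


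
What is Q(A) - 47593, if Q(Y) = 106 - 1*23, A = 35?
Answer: -47510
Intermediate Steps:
Q(Y) = 83 (Q(Y) = 106 - 23 = 83)
Q(A) - 47593 = 83 - 47593 = -47510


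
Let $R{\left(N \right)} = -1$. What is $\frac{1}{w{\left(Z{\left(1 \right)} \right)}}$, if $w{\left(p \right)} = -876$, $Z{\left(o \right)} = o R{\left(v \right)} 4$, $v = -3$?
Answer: $- \frac{1}{876} \approx -0.0011416$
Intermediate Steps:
$Z{\left(o \right)} = - 4 o$ ($Z{\left(o \right)} = o \left(-1\right) 4 = - o 4 = - 4 o$)
$\frac{1}{w{\left(Z{\left(1 \right)} \right)}} = \frac{1}{-876} = - \frac{1}{876}$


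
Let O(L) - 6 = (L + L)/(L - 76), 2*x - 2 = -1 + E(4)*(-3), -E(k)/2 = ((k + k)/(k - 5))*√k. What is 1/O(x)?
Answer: 13/88 ≈ 0.14773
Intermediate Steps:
E(k) = -4*k^(3/2)/(-5 + k) (E(k) = -2*(k + k)/(k - 5)*√k = -2*(2*k)/(-5 + k)*√k = -2*2*k/(-5 + k)*√k = -4*k^(3/2)/(-5 + k))
x = -95/2 (x = 1 + (-1 - 4*4^(3/2)/(-5 + 4)*(-3))/2 = 1 + (-1 - 4*8/(-1)*(-3))/2 = 1 + (-1 - 4*8*(-1)*(-3))/2 = 1 + (-1 + 32*(-3))/2 = 1 + (-1 - 96)/2 = 1 + (½)*(-97) = 1 - 97/2 = -95/2 ≈ -47.500)
O(L) = 6 + 2*L/(-76 + L) (O(L) = 6 + (L + L)/(L - 76) = 6 + (2*L)/(-76 + L) = 6 + 2*L/(-76 + L))
1/O(x) = 1/(8*(-57 - 95/2)/(-76 - 95/2)) = 1/(8*(-209/2)/(-247/2)) = 1/(8*(-2/247)*(-209/2)) = 1/(88/13) = 13/88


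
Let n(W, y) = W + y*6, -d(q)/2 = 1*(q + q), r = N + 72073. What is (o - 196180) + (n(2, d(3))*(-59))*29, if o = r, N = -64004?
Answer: -68341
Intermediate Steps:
r = 8069 (r = -64004 + 72073 = 8069)
d(q) = -4*q (d(q) = -2*(q + q) = -2*2*q = -4*q)
n(W, y) = W + 6*y
o = 8069
(o - 196180) + (n(2, d(3))*(-59))*29 = (8069 - 196180) + ((2 + 6*(-4*3))*(-59))*29 = -188111 + ((2 + 6*(-12))*(-59))*29 = -188111 + ((2 - 72)*(-59))*29 = -188111 - 70*(-59)*29 = -188111 + 4130*29 = -188111 + 119770 = -68341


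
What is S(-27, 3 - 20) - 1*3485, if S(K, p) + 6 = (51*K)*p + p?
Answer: 19901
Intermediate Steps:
S(K, p) = -6 + p + 51*K*p (S(K, p) = -6 + ((51*K)*p + p) = -6 + (51*K*p + p) = -6 + (p + 51*K*p) = -6 + p + 51*K*p)
S(-27, 3 - 20) - 1*3485 = (-6 + (3 - 20) + 51*(-27)*(3 - 20)) - 1*3485 = (-6 - 17 + 51*(-27)*(-17)) - 3485 = (-6 - 17 + 23409) - 3485 = 23386 - 3485 = 19901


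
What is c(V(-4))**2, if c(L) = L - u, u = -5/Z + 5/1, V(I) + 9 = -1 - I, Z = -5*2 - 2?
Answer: 18769/144 ≈ 130.34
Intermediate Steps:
Z = -12 (Z = -10 - 2 = -12)
V(I) = -10 - I (V(I) = -9 + (-1 - I) = -10 - I)
u = 65/12 (u = -5/(-12) + 5/1 = -5*(-1/12) + 5*1 = 5/12 + 5 = 65/12 ≈ 5.4167)
c(L) = -65/12 + L (c(L) = L - 1*65/12 = L - 65/12 = -65/12 + L)
c(V(-4))**2 = (-65/12 + (-10 - 1*(-4)))**2 = (-65/12 + (-10 + 4))**2 = (-65/12 - 6)**2 = (-137/12)**2 = 18769/144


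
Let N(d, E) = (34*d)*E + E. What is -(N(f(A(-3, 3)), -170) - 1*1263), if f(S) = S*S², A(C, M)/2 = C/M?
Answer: -44807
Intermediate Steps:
A(C, M) = 2*C/M (A(C, M) = 2*(C/M) = 2*C/M)
f(S) = S³
N(d, E) = E + 34*E*d (N(d, E) = 34*E*d + E = E + 34*E*d)
-(N(f(A(-3, 3)), -170) - 1*1263) = -(-170*(1 + 34*(2*(-3)/3)³) - 1*1263) = -(-170*(1 + 34*(2*(-3)*(⅓))³) - 1263) = -(-170*(1 + 34*(-2)³) - 1263) = -(-170*(1 + 34*(-8)) - 1263) = -(-170*(1 - 272) - 1263) = -(-170*(-271) - 1263) = -(46070 - 1263) = -1*44807 = -44807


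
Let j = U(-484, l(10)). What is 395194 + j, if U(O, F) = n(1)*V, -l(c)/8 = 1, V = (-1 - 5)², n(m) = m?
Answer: 395230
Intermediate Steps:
V = 36 (V = (-6)² = 36)
l(c) = -8 (l(c) = -8*1 = -8)
U(O, F) = 36 (U(O, F) = 1*36 = 36)
j = 36
395194 + j = 395194 + 36 = 395230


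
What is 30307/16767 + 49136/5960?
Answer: 125561629/12491415 ≈ 10.052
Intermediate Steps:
30307/16767 + 49136/5960 = 30307*(1/16767) + 49136*(1/5960) = 30307/16767 + 6142/745 = 125561629/12491415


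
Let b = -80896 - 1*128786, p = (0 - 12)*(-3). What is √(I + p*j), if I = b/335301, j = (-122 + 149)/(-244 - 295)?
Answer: 687*I*√381125470/8606059 ≈ 1.5584*I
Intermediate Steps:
p = 36 (p = -12*(-3) = 36)
b = -209682 (b = -80896 - 128786 = -209682)
j = -27/539 (j = 27/(-539) = 27*(-1/539) = -27/539 ≈ -0.050093)
I = -69894/111767 (I = -209682/335301 = -209682*1/335301 = -69894/111767 ≈ -0.62535)
√(I + p*j) = √(-69894/111767 + 36*(-27/539)) = √(-69894/111767 - 972/539) = √(-146310390/60242413) = 687*I*√381125470/8606059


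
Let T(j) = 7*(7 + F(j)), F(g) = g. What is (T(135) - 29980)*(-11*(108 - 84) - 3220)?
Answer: 100987224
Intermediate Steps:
T(j) = 49 + 7*j (T(j) = 7*(7 + j) = 49 + 7*j)
(T(135) - 29980)*(-11*(108 - 84) - 3220) = ((49 + 7*135) - 29980)*(-11*(108 - 84) - 3220) = ((49 + 945) - 29980)*(-11*24 - 3220) = (994 - 29980)*(-264 - 3220) = -28986*(-3484) = 100987224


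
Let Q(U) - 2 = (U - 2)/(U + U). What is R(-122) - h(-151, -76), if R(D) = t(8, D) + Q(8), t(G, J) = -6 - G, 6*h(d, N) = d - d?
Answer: -93/8 ≈ -11.625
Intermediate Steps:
h(d, N) = 0 (h(d, N) = (d - d)/6 = (1/6)*0 = 0)
Q(U) = 2 + (-2 + U)/(2*U) (Q(U) = 2 + (U - 2)/(U + U) = 2 + (-2 + U)/((2*U)) = 2 + (-2 + U)*(1/(2*U)) = 2 + (-2 + U)/(2*U))
R(D) = -93/8 (R(D) = (-6 - 1*8) + (5/2 - 1/8) = (-6 - 8) + (5/2 - 1*1/8) = -14 + (5/2 - 1/8) = -14 + 19/8 = -93/8)
R(-122) - h(-151, -76) = -93/8 - 1*0 = -93/8 + 0 = -93/8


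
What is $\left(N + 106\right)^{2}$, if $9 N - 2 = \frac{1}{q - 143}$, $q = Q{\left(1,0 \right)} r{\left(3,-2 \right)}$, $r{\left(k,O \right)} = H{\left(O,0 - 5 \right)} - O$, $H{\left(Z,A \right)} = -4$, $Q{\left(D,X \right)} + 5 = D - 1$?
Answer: $\frac{16166359609}{1432809} \approx 11283.0$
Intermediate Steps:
$Q{\left(D,X \right)} = -6 + D$ ($Q{\left(D,X \right)} = -5 + \left(D - 1\right) = -5 + \left(-1 + D\right) = -6 + D$)
$r{\left(k,O \right)} = -4 - O$
$q = 10$ ($q = \left(-6 + 1\right) \left(-4 - -2\right) = - 5 \left(-4 + 2\right) = \left(-5\right) \left(-2\right) = 10$)
$N = \frac{265}{1197}$ ($N = \frac{2}{9} + \frac{1}{9 \left(10 - 143\right)} = \frac{2}{9} + \frac{1}{9 \left(-133\right)} = \frac{2}{9} + \frac{1}{9} \left(- \frac{1}{133}\right) = \frac{2}{9} - \frac{1}{1197} = \frac{265}{1197} \approx 0.22139$)
$\left(N + 106\right)^{2} = \left(\frac{265}{1197} + 106\right)^{2} = \left(\frac{127147}{1197}\right)^{2} = \frac{16166359609}{1432809}$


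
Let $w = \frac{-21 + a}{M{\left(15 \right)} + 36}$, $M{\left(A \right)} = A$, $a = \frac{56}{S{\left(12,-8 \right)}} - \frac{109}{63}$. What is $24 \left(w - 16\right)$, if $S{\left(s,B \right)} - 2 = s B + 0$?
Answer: $- \frac{19881952}{50337} \approx -394.98$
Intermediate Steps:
$S{\left(s,B \right)} = 2 + B s$ ($S{\left(s,B \right)} = 2 + \left(s B + 0\right) = 2 + \left(B s + 0\right) = 2 + B s$)
$a = - \frac{6887}{2961}$ ($a = \frac{56}{2 - 96} - \frac{109}{63} = \frac{56}{-94} - \frac{109}{63} = 56 \left(- \frac{1}{94}\right) - \frac{109}{63} = - \frac{28}{47} - \frac{109}{63} = - \frac{6887}{2961} \approx -2.3259$)
$w = - \frac{69068}{151011}$ ($w = \frac{-21 - \frac{6887}{2961}}{15 + 36} = - \frac{69068}{2961 \cdot 51} = \left(- \frac{69068}{2961}\right) \frac{1}{51} = - \frac{69068}{151011} \approx -0.45737$)
$24 \left(w - 16\right) = 24 \left(- \frac{69068}{151011} - 16\right) = 24 \left(- \frac{2485244}{151011}\right) = - \frac{19881952}{50337}$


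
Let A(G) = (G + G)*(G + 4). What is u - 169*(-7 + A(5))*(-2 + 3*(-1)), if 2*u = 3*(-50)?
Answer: 70060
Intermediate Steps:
A(G) = 2*G*(4 + G) (A(G) = (2*G)*(4 + G) = 2*G*(4 + G))
u = -75 (u = (3*(-50))/2 = (½)*(-150) = -75)
u - 169*(-7 + A(5))*(-2 + 3*(-1)) = -75 - 169*(-7 + 2*5*(4 + 5))*(-2 + 3*(-1)) = -75 - 169*(-7 + 2*5*9)*(-2 - 3) = -75 - 169*(-7 + 90)*(-5) = -75 - 14027*(-5) = -75 - 169*(-415) = -75 + 70135 = 70060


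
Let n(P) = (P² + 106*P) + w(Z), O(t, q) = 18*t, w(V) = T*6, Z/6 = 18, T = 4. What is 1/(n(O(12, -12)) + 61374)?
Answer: 1/130950 ≈ 7.6365e-6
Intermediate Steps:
Z = 108 (Z = 6*18 = 108)
w(V) = 24 (w(V) = 4*6 = 24)
n(P) = 24 + P² + 106*P (n(P) = (P² + 106*P) + 24 = 24 + P² + 106*P)
1/(n(O(12, -12)) + 61374) = 1/((24 + (18*12)² + 106*(18*12)) + 61374) = 1/((24 + 216² + 106*216) + 61374) = 1/((24 + 46656 + 22896) + 61374) = 1/(69576 + 61374) = 1/130950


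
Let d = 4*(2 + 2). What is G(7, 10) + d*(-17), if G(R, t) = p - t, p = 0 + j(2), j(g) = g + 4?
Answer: -276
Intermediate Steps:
j(g) = 4 + g
p = 6 (p = 0 + (4 + 2) = 0 + 6 = 6)
G(R, t) = 6 - t
d = 16 (d = 4*4 = 16)
G(7, 10) + d*(-17) = (6 - 1*10) + 16*(-17) = (6 - 10) - 272 = -4 - 272 = -276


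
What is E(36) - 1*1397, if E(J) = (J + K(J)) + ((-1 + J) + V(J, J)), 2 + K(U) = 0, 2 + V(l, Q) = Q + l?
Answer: -1258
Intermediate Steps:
V(l, Q) = -2 + Q + l (V(l, Q) = -2 + (Q + l) = -2 + Q + l)
K(U) = -2 (K(U) = -2 + 0 = -2)
E(J) = -5 + 4*J (E(J) = (J - 2) + ((-1 + J) + (-2 + J + J)) = (-2 + J) + ((-1 + J) + (-2 + 2*J)) = (-2 + J) + (-3 + 3*J) = -5 + 4*J)
E(36) - 1*1397 = (-5 + 4*36) - 1*1397 = (-5 + 144) - 1397 = 139 - 1397 = -1258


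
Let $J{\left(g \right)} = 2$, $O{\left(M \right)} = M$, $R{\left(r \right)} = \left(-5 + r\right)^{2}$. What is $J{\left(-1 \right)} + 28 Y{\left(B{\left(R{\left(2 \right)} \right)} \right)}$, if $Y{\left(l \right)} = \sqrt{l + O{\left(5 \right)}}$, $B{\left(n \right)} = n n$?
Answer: $2 + 28 \sqrt{86} \approx 261.66$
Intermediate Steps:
$B{\left(n \right)} = n^{2}$
$Y{\left(l \right)} = \sqrt{5 + l}$ ($Y{\left(l \right)} = \sqrt{l + 5} = \sqrt{5 + l}$)
$J{\left(-1 \right)} + 28 Y{\left(B{\left(R{\left(2 \right)} \right)} \right)} = 2 + 28 \sqrt{5 + \left(\left(-5 + 2\right)^{2}\right)^{2}} = 2 + 28 \sqrt{5 + \left(\left(-3\right)^{2}\right)^{2}} = 2 + 28 \sqrt{5 + 9^{2}} = 2 + 28 \sqrt{5 + 81} = 2 + 28 \sqrt{86}$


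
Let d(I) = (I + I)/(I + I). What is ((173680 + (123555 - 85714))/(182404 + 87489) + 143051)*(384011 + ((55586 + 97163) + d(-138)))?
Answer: 20723631036027704/269893 ≈ 7.6785e+10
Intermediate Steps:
d(I) = 1 (d(I) = (2*I)/((2*I)) = (2*I)*(1/(2*I)) = 1)
((173680 + (123555 - 85714))/(182404 + 87489) + 143051)*(384011 + ((55586 + 97163) + d(-138))) = ((173680 + (123555 - 85714))/(182404 + 87489) + 143051)*(384011 + ((55586 + 97163) + 1)) = ((173680 + 37841)/269893 + 143051)*(384011 + (152749 + 1)) = (211521*(1/269893) + 143051)*(384011 + 152750) = (211521/269893 + 143051)*536761 = (38608675064/269893)*536761 = 20723631036027704/269893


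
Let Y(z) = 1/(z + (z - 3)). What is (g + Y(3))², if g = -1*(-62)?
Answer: 34969/9 ≈ 3885.4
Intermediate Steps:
Y(z) = 1/(-3 + 2*z) (Y(z) = 1/(z + (-3 + z)) = 1/(-3 + 2*z))
g = 62
(g + Y(3))² = (62 + 1/(-3 + 2*3))² = (62 + 1/(-3 + 6))² = (62 + 1/3)² = (62 + ⅓)² = (187/3)² = 34969/9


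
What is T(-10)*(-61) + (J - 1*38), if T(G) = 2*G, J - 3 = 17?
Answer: 1202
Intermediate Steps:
J = 20 (J = 3 + 17 = 20)
T(-10)*(-61) + (J - 1*38) = (2*(-10))*(-61) + (20 - 1*38) = -20*(-61) + (20 - 38) = 1220 - 18 = 1202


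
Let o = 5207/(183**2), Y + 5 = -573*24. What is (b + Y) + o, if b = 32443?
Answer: 625780661/33489 ≈ 18686.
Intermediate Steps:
Y = -13757 (Y = -5 - 573*24 = -5 - 13752 = -13757)
o = 5207/33489 ≈ 0.15548
(b + Y) + o = (32443 - 13757) + 5207/33489 = 18686 + 5207/33489 = 625780661/33489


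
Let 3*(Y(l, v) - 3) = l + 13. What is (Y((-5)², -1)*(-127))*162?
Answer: -322326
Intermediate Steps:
Y(l, v) = 22/3 + l/3 (Y(l, v) = 3 + (l + 13)/3 = 3 + (13 + l)/3 = 3 + (13/3 + l/3) = 22/3 + l/3)
(Y((-5)², -1)*(-127))*162 = ((22/3 + (⅓)*(-5)²)*(-127))*162 = ((22/3 + (⅓)*25)*(-127))*162 = ((22/3 + 25/3)*(-127))*162 = ((47/3)*(-127))*162 = -5969/3*162 = -322326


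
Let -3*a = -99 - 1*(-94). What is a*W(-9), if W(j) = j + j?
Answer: -30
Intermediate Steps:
W(j) = 2*j
a = 5/3 (a = -(-99 - 1*(-94))/3 = -(-99 + 94)/3 = -⅓*(-5) = 5/3 ≈ 1.6667)
a*W(-9) = 5*(2*(-9))/3 = (5/3)*(-18) = -30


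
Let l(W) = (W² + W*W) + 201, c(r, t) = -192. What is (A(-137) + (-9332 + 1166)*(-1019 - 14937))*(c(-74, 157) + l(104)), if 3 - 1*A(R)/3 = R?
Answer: 2819759887356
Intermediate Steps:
A(R) = 9 - 3*R
l(W) = 201 + 2*W² (l(W) = (W² + W²) + 201 = 2*W² + 201 = 201 + 2*W²)
(A(-137) + (-9332 + 1166)*(-1019 - 14937))*(c(-74, 157) + l(104)) = ((9 - 3*(-137)) + (-9332 + 1166)*(-1019 - 14937))*(-192 + (201 + 2*104²)) = ((9 + 411) - 8166*(-15956))*(-192 + (201 + 2*10816)) = (420 + 130296696)*(-192 + (201 + 21632)) = 130297116*(-192 + 21833) = 130297116*21641 = 2819759887356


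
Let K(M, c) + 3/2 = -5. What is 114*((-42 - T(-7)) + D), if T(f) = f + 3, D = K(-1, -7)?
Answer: -5073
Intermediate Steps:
K(M, c) = -13/2 (K(M, c) = -3/2 - 5 = -13/2)
D = -13/2 ≈ -6.5000
T(f) = 3 + f
114*((-42 - T(-7)) + D) = 114*((-42 - (3 - 7)) - 13/2) = 114*((-42 - 1*(-4)) - 13/2) = 114*((-42 + 4) - 13/2) = 114*(-38 - 13/2) = 114*(-89/2) = -5073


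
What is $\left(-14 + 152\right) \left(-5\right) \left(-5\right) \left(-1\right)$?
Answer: $-3450$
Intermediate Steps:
$\left(-14 + 152\right) \left(-5\right) \left(-5\right) \left(-1\right) = 138 \cdot 25 \left(-1\right) = 138 \left(-25\right) = -3450$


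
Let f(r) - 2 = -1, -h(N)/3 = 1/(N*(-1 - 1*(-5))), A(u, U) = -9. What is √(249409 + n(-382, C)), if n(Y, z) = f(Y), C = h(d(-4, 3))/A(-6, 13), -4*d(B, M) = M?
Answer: 7*√5090 ≈ 499.41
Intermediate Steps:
d(B, M) = -M/4
h(N) = -3/(4*N) (h(N) = -3*1/(N*(-1 - 1*(-5))) = -3*1/(N*(-1 + 5)) = -3*1/(4*N) = -3/(4*N))
f(r) = 1 (f(r) = 2 - 1 = 1)
C = -⅑ (C = -3/(4*((-¼*3)))/(-9) = -3/(4*(-¾))*(-⅑) = -¾*(-4/3)*(-⅑) = 1*(-⅑) = -⅑ ≈ -0.11111)
n(Y, z) = 1
√(249409 + n(-382, C)) = √(249409 + 1) = √249410 = 7*√5090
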